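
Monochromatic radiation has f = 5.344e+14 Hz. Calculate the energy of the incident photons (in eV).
2.2101 eV

Using E = hf:

E = hf = (6.626×10⁻³⁴ J·s)(5.344e+14 Hz)
E = 2.2101 eV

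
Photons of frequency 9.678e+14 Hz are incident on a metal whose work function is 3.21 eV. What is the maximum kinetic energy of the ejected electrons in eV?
0.7925 eV

Using Einstein's photoelectric equation: KE_max = hf - φ

First, calculate the photon energy:
E_photon = hf = (6.626×10⁻³⁴ J·s)(9.678e+14 Hz)
E_photon = 4.0025 eV

Then, the maximum kinetic energy:
KE_max = E_photon - φ = 4.0025 eV - 3.21 eV = 0.7925 eV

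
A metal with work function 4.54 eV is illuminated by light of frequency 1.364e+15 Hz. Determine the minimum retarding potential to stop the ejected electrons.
1.1011 V

The stopping potential V_s satisfies: eV_s = KE_max

First, find KE_max using Einstein's equation:
E_photon = hf = (6.626×10⁻³⁴ J·s)(1.364e+15 Hz) = 5.6411 eV
KE_max = E_photon - φ = 5.6411 - 4.54 = 1.1011 eV

Since eV_s = KE_max:
V_s = KE_max/e = 1.1011 V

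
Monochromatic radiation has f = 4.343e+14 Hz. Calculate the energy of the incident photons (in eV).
1.7961 eV

Using E = hf:

E = hf = (6.626×10⁻³⁴ J·s)(4.343e+14 Hz)
E = 1.7961 eV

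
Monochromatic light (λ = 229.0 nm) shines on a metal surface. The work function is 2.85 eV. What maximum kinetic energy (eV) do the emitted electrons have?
2.5642 eV

Using Einstein's photoelectric equation: KE_max = hf - φ = hc/λ - φ

First, calculate the photon energy:
E_photon = hc/λ = (6.626×10⁻³⁴ J·s)(3×10⁸ m/s) / (229.0×10⁻⁹ m)
E_photon = 5.4142 eV

Then, the maximum kinetic energy:
KE_max = E_photon - φ = 5.4142 eV - 2.85 eV = 2.5642 eV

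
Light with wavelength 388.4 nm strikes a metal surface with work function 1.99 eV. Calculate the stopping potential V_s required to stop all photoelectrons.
1.2022 V

The stopping potential V_s satisfies: eV_s = KE_max

First, find KE_max using Einstein's equation:
E_photon = hc/λ = 3.1922 eV
KE_max = E_photon - φ = 3.1922 - 1.99 = 1.2022 eV

Since eV_s = KE_max:
V_s = KE_max/e = 1.2022 V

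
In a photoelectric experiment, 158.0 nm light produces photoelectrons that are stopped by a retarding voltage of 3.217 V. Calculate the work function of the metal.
4.63 eV

The stopping potential gives the maximum kinetic energy: KE_max = eV_s = 3.217 eV

From Einstein's photoelectric equation: KE_max = hc/λ - φ
Rearranging: φ = hc/λ - KE_max

Calculate photon energy:
E_photon = hc/λ = (6.626×10⁻³⁴ J·s)(3×10⁸ m/s) / (158.0×10⁻⁹ m) = 7.8471 eV

Therefore:
φ = 7.8471 - 3.217 = 4.63 eV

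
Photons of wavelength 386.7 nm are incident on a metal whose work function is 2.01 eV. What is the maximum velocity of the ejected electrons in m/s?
6.4868e+05 m/s

First, find the maximum kinetic energy:
E_photon = hc/λ = 3.2062 eV
KE_max = E_photon - φ = 3.2062 - 2.01 = 1.1962 eV

Convert to Joules: KE_max = 1.1962 × 1.602×10⁻¹⁹ J = 1.9165e-19 J

Then use KE = ½mv² to find velocity:
v = √(2·KE/m) = √(2 × 1.9165e-19 J / 9.109e-31 kg)
v = 6.4868e+05 m/s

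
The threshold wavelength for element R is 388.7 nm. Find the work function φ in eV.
3.19 eV

At the threshold wavelength, photon energy equals work function:
φ = hc/λ₀

Calculating:
φ = (6.626×10⁻³⁴ J·s)(3×10⁸ m/s) / (388.7×10⁻⁹ m)
φ = 3.19 eV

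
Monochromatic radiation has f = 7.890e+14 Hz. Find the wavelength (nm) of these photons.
379.97 nm

Using the wave equation: c = fλ

Solving for wavelength:
λ = c/f = (3×10⁸ m/s) / (7.890e+14 Hz)
λ = 379.97 nm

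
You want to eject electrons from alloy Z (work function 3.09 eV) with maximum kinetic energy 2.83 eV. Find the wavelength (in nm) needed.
209.43 nm

From Einstein's equation: KE_max = hc/λ - φ

Rearranging for λ:
hc/λ = KE_max + φ
λ = hc/(KE_max + φ)

Required photon energy:
E_photon = KE_max + φ = 2.83 + 3.09 = 5.92 eV

Required wavelength:
λ = hc/E_photon = (6.626×10⁻³⁴)(3×10⁸) / (5.92 × 1.602×10⁻¹⁹)
λ = 209.43 nm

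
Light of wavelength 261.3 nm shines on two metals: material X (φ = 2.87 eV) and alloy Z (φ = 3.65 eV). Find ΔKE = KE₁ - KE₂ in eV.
0.7800 eV

Using KE_max = hc/λ - φ for each metal:

Photon energy: E = hc/λ = 4.7449 eV

For material X (φ₁ = 2.87 eV):
KE₁ = E - φ₁ = 4.7449 - 2.87 = 1.8749 eV

For alloy Z (φ₂ = 3.65 eV):
KE₂ = E - φ₂ = 4.7449 - 3.65 = 1.0949 eV

Difference:
ΔKE = KE₁ - KE₂ = 1.8749 - 1.0949 = 0.7800 eV

Note: The difference equals the difference in work functions: 3.65 - 2.87 = 0.78 eV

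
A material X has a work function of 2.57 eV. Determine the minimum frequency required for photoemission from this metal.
6.2142e+14 Hz

The threshold frequency is when the photon energy equals the work function:
hf₀ = φ

Solving for f₀:
f₀ = φ/h = (2.57 eV × 1.602×10⁻¹⁹ J/eV) / (6.626×10⁻³⁴ J·s)
f₀ = 6.2142e+14 Hz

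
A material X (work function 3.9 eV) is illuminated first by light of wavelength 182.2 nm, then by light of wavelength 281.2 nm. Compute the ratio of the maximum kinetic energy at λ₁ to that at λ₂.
5.7057

Using Einstein's equation: KE_max = hc/λ - φ

For λ₁ = 182.2 nm:
E₁ = hc/λ₁ = 6.8048 eV
KE₁ = E₁ - φ = 6.8048 - 3.9 = 2.9048 eV

For λ₂ = 281.2 nm:
E₂ = hc/λ₂ = 4.4091 eV
KE₂ = E₂ - φ = 4.4091 - 3.9 = 0.5091 eV

Ratio: KE₁/KE₂ = 2.9048/0.5091 = 5.7057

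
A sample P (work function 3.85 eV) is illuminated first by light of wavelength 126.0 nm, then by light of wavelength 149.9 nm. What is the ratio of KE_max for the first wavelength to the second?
1.3549

Using Einstein's equation: KE_max = hc/λ - φ

For λ₁ = 126.0 nm:
E₁ = hc/λ₁ = 9.8400 eV
KE₁ = E₁ - φ = 9.8400 - 3.85 = 5.9900 eV

For λ₂ = 149.9 nm:
E₂ = hc/λ₂ = 8.2711 eV
KE₂ = E₂ - φ = 8.2711 - 3.85 = 4.4211 eV

Ratio: KE₁/KE₂ = 5.9900/4.4211 = 1.3549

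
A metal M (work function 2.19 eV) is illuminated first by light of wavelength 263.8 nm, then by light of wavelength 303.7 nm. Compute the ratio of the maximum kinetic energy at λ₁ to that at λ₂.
1.3263

Using Einstein's equation: KE_max = hc/λ - φ

For λ₁ = 263.8 nm:
E₁ = hc/λ₁ = 4.6999 eV
KE₁ = E₁ - φ = 4.6999 - 2.19 = 2.5099 eV

For λ₂ = 303.7 nm:
E₂ = hc/λ₂ = 4.0825 eV
KE₂ = E₂ - φ = 4.0825 - 2.19 = 1.8925 eV

Ratio: KE₁/KE₂ = 2.5099/1.8925 = 1.3263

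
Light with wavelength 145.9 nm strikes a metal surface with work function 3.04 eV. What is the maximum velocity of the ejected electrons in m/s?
1.3856e+06 m/s

First, find the maximum kinetic energy:
E_photon = hc/λ = 8.4979 eV
KE_max = E_photon - φ = 8.4979 - 3.04 = 5.4579 eV

Convert to Joules: KE_max = 5.4579 × 1.602×10⁻¹⁹ J = 8.7445e-19 J

Then use KE = ½mv² to find velocity:
v = √(2·KE/m) = √(2 × 8.7445e-19 J / 9.109e-31 kg)
v = 1.3856e+06 m/s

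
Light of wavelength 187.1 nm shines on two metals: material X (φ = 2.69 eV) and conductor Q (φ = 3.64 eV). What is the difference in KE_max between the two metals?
0.9500 eV

Using KE_max = hc/λ - φ for each metal:

Photon energy: E = hc/λ = 6.6266 eV

For material X (φ₁ = 2.69 eV):
KE₁ = E - φ₁ = 6.6266 - 2.69 = 3.9366 eV

For conductor Q (φ₂ = 3.64 eV):
KE₂ = E - φ₂ = 6.6266 - 3.64 = 2.9866 eV

Difference:
ΔKE = KE₁ - KE₂ = 3.9366 - 2.9866 = 0.9500 eV

Note: The difference equals the difference in work functions: 3.64 - 2.69 = 0.95 eV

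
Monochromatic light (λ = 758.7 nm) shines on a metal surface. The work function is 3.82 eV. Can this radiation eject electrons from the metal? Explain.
No

For photoemission, the photon energy must exceed the work function.

Photon energy: E = hc/λ = 1.6342 eV
Work function: φ = 3.82 eV

Since E_photon (1.6342 eV) < φ (3.82 eV), photoemission will NOT occur.
The threshold wavelength is λ₀ = hc/φ = 324.6 nm.
Since 758.7 nm > 324.6 nm, the photons lack sufficient energy.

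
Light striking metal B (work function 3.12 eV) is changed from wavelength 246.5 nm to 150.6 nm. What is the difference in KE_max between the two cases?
3.2029 eV

Using Einstein's equation: KE_max = hc/λ - φ

For λ₁ = 246.5 nm:
KE₁ = hc/λ₁ - φ = 5.0298 - 3.12 = 1.9098 eV

For λ₂ = 150.6 nm:
KE₂ = hc/λ₂ - φ = 8.2327 - 3.12 = 5.1127 eV

Change in KE:
ΔKE = KE₂ - KE₁ = 5.1127 - 1.9098 = 3.2029 eV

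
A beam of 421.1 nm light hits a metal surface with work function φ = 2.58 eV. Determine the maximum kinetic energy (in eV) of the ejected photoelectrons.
0.3643 eV

Using Einstein's photoelectric equation: KE_max = hf - φ = hc/λ - φ

First, calculate the photon energy:
E_photon = hc/λ = (6.626×10⁻³⁴ J·s)(3×10⁸ m/s) / (421.1×10⁻⁹ m)
E_photon = 2.9443 eV

Then, the maximum kinetic energy:
KE_max = E_photon - φ = 2.9443 eV - 2.58 eV = 0.3643 eV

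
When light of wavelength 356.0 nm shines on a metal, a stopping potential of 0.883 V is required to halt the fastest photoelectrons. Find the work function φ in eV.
2.60 eV

The stopping potential gives the maximum kinetic energy: KE_max = eV_s = 0.883 eV

From Einstein's photoelectric equation: KE_max = hc/λ - φ
Rearranging: φ = hc/λ - KE_max

Calculate photon energy:
E_photon = hc/λ = (6.626×10⁻³⁴ J·s)(3×10⁸ m/s) / (356.0×10⁻⁹ m) = 3.4827 eV

Therefore:
φ = 3.4827 - 0.883 = 2.60 eV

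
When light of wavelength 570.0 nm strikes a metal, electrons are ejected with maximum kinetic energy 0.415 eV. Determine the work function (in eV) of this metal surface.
1.76 eV

From Einstein's photoelectric equation: KE_max = hf - φ = hc/λ - φ

Rearranging for φ:
φ = hc/λ - KE_max

Calculate photon energy:
E_photon = hc/λ = 2.1752 eV

Therefore:
φ = 2.1752 - 0.415 = 1.76 eV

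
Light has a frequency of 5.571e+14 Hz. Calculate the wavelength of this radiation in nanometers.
538.13 nm

Using the wave equation: c = fλ

Solving for wavelength:
λ = c/f = (3×10⁸ m/s) / (5.571e+14 Hz)
λ = 538.13 nm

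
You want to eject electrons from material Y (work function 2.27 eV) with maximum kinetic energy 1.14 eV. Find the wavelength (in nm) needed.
363.59 nm

From Einstein's equation: KE_max = hc/λ - φ

Rearranging for λ:
hc/λ = KE_max + φ
λ = hc/(KE_max + φ)

Required photon energy:
E_photon = KE_max + φ = 1.14 + 2.27 = 3.41 eV

Required wavelength:
λ = hc/E_photon = (6.626×10⁻³⁴)(3×10⁸) / (3.41 × 1.602×10⁻¹⁹)
λ = 363.59 nm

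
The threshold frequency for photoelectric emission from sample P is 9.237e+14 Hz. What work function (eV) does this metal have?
3.82 eV

At the threshold frequency, photon energy equals work function:
φ = hf₀

Calculating:
φ = (6.626×10⁻³⁴ J·s)(9.237e+14 Hz)
φ = 3.82 eV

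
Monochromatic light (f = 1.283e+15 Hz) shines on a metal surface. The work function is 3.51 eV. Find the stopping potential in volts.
1.7961 V

The stopping potential V_s satisfies: eV_s = KE_max

First, find KE_max using Einstein's equation:
E_photon = hf = (6.626×10⁻³⁴ J·s)(1.283e+15 Hz) = 5.3061 eV
KE_max = E_photon - φ = 5.3061 - 3.51 = 1.7961 eV

Since eV_s = KE_max:
V_s = KE_max/e = 1.7961 V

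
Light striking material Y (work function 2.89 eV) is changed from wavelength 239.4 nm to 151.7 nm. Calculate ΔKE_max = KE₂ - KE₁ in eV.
2.9940 eV

Using Einstein's equation: KE_max = hc/λ - φ

For λ₁ = 239.4 nm:
KE₁ = hc/λ₁ - φ = 5.1790 - 2.89 = 2.2890 eV

For λ₂ = 151.7 nm:
KE₂ = hc/λ₂ - φ = 8.1730 - 2.89 = 5.2830 eV

Change in KE:
ΔKE = KE₂ - KE₁ = 5.2830 - 2.2890 = 2.9940 eV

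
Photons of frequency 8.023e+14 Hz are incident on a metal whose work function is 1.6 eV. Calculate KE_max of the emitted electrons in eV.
1.7180 eV

Using Einstein's photoelectric equation: KE_max = hf - φ

First, calculate the photon energy:
E_photon = hf = (6.626×10⁻³⁴ J·s)(8.023e+14 Hz)
E_photon = 3.3180 eV

Then, the maximum kinetic energy:
KE_max = E_photon - φ = 3.3180 eV - 1.6 eV = 1.7180 eV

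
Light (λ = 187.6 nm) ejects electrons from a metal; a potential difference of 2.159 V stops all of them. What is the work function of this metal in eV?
4.45 eV

The stopping potential gives the maximum kinetic energy: KE_max = eV_s = 2.159 eV

From Einstein's photoelectric equation: KE_max = hc/λ - φ
Rearranging: φ = hc/λ - KE_max

Calculate photon energy:
E_photon = hc/λ = (6.626×10⁻³⁴ J·s)(3×10⁸ m/s) / (187.6×10⁻⁹ m) = 6.6090 eV

Therefore:
φ = 6.6090 - 2.159 = 4.45 eV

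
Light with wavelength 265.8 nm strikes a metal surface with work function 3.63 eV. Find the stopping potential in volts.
1.0346 V

The stopping potential V_s satisfies: eV_s = KE_max

First, find KE_max using Einstein's equation:
E_photon = hc/λ = 4.6646 eV
KE_max = E_photon - φ = 4.6646 - 3.63 = 1.0346 eV

Since eV_s = KE_max:
V_s = KE_max/e = 1.0346 V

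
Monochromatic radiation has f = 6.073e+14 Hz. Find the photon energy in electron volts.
2.5116 eV

Using E = hf:

E = hf = (6.626×10⁻³⁴ J·s)(6.073e+14 Hz)
E = 2.5116 eV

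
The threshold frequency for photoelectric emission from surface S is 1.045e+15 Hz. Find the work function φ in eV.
4.32 eV

At the threshold frequency, photon energy equals work function:
φ = hf₀

Calculating:
φ = (6.626×10⁻³⁴ J·s)(1.045e+15 Hz)
φ = 4.32 eV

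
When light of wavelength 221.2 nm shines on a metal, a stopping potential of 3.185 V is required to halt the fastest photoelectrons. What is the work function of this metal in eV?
2.42 eV

The stopping potential gives the maximum kinetic energy: KE_max = eV_s = 3.185 eV

From Einstein's photoelectric equation: KE_max = hc/λ - φ
Rearranging: φ = hc/λ - KE_max

Calculate photon energy:
E_photon = hc/λ = (6.626×10⁻³⁴ J·s)(3×10⁸ m/s) / (221.2×10⁻⁹ m) = 5.6051 eV

Therefore:
φ = 5.6051 - 3.185 = 2.42 eV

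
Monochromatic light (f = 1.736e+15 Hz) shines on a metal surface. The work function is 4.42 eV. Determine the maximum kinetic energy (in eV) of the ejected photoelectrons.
2.7595 eV

Using Einstein's photoelectric equation: KE_max = hf - φ

First, calculate the photon energy:
E_photon = hf = (6.626×10⁻³⁴ J·s)(1.736e+15 Hz)
E_photon = 7.1795 eV

Then, the maximum kinetic energy:
KE_max = E_photon - φ = 7.1795 eV - 4.42 eV = 2.7595 eV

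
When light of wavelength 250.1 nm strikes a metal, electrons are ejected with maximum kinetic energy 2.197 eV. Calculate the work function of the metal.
2.76 eV

From Einstein's photoelectric equation: KE_max = hf - φ = hc/λ - φ

Rearranging for φ:
φ = hc/λ - KE_max

Calculate photon energy:
E_photon = hc/λ = 4.9574 eV

Therefore:
φ = 4.9574 - 2.197 = 2.76 eV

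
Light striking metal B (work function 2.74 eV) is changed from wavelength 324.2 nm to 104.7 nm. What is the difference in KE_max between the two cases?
8.0175 eV

Using Einstein's equation: KE_max = hc/λ - φ

For λ₁ = 324.2 nm:
KE₁ = hc/λ₁ - φ = 3.8243 - 2.74 = 1.0843 eV

For λ₂ = 104.7 nm:
KE₂ = hc/λ₂ - φ = 11.8419 - 2.74 = 9.1019 eV

Change in KE:
ΔKE = KE₂ - KE₁ = 9.1019 - 1.0843 = 8.0175 eV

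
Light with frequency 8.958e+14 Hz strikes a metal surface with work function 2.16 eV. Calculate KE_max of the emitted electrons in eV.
1.5447 eV

Using Einstein's photoelectric equation: KE_max = hf - φ

First, calculate the photon energy:
E_photon = hf = (6.626×10⁻³⁴ J·s)(8.958e+14 Hz)
E_photon = 3.7047 eV

Then, the maximum kinetic energy:
KE_max = E_photon - φ = 3.7047 eV - 2.16 eV = 1.5447 eV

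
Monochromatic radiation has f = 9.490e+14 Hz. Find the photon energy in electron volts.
3.9247 eV

Using E = hf:

E = hf = (6.626×10⁻³⁴ J·s)(9.490e+14 Hz)
E = 3.9247 eV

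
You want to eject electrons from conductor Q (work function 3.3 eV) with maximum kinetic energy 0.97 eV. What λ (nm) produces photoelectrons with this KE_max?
290.36 nm

From Einstein's equation: KE_max = hc/λ - φ

Rearranging for λ:
hc/λ = KE_max + φ
λ = hc/(KE_max + φ)

Required photon energy:
E_photon = KE_max + φ = 0.97 + 3.3 = 4.27 eV

Required wavelength:
λ = hc/E_photon = (6.626×10⁻³⁴)(3×10⁸) / (4.27 × 1.602×10⁻¹⁹)
λ = 290.36 nm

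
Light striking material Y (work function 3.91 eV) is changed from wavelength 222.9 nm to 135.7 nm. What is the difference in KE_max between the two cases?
3.5743 eV

Using Einstein's equation: KE_max = hc/λ - φ

For λ₁ = 222.9 nm:
KE₁ = hc/λ₁ - φ = 5.5623 - 3.91 = 1.6523 eV

For λ₂ = 135.7 nm:
KE₂ = hc/λ₂ - φ = 9.1366 - 3.91 = 5.2266 eV

Change in KE:
ΔKE = KE₂ - KE₁ = 5.2266 - 1.6523 = 3.5743 eV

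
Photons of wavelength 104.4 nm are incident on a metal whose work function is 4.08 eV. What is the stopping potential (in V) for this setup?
7.7959 V

The stopping potential V_s satisfies: eV_s = KE_max

First, find KE_max using Einstein's equation:
E_photon = hc/λ = 11.8759 eV
KE_max = E_photon - φ = 11.8759 - 4.08 = 7.7959 eV

Since eV_s = KE_max:
V_s = KE_max/e = 7.7959 V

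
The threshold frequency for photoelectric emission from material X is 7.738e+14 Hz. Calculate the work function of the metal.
3.20 eV

At the threshold frequency, photon energy equals work function:
φ = hf₀

Calculating:
φ = (6.626×10⁻³⁴ J·s)(7.738e+14 Hz)
φ = 3.20 eV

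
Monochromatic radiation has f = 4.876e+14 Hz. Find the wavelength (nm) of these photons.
614.83 nm

Using the wave equation: c = fλ

Solving for wavelength:
λ = c/f = (3×10⁸ m/s) / (4.876e+14 Hz)
λ = 614.83 nm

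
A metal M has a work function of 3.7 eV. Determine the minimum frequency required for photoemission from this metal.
8.9466e+14 Hz

The threshold frequency is when the photon energy equals the work function:
hf₀ = φ

Solving for f₀:
f₀ = φ/h = (3.7 eV × 1.602×10⁻¹⁹ J/eV) / (6.626×10⁻³⁴ J·s)
f₀ = 8.9466e+14 Hz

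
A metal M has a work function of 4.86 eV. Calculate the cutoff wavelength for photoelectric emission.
255.11 nm

The threshold wavelength is when the photon energy equals the work function:
hc/λ₀ = φ

Solving for λ₀:
λ₀ = hc/φ = (6.626×10⁻³⁴ J·s)(3×10⁸ m/s) / (4.86 eV × 1.602×10⁻¹⁹ J/eV)
λ₀ = 255.11 nm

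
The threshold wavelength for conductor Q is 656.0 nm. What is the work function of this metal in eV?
1.89 eV

At the threshold wavelength, photon energy equals work function:
φ = hc/λ₀

Calculating:
φ = (6.626×10⁻³⁴ J·s)(3×10⁸ m/s) / (656.0×10⁻⁹ m)
φ = 1.89 eV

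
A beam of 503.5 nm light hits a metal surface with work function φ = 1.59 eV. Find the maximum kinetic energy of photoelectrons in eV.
0.8724 eV

Using Einstein's photoelectric equation: KE_max = hf - φ = hc/λ - φ

First, calculate the photon energy:
E_photon = hc/λ = (6.626×10⁻³⁴ J·s)(3×10⁸ m/s) / (503.5×10⁻⁹ m)
E_photon = 2.4624 eV

Then, the maximum kinetic energy:
KE_max = E_photon - φ = 2.4624 eV - 1.59 eV = 0.8724 eV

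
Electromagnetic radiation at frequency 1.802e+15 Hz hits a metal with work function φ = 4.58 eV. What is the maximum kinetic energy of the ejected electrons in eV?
2.8725 eV

Using Einstein's photoelectric equation: KE_max = hf - φ

First, calculate the photon energy:
E_photon = hf = (6.626×10⁻³⁴ J·s)(1.802e+15 Hz)
E_photon = 7.4525 eV

Then, the maximum kinetic energy:
KE_max = E_photon - φ = 7.4525 eV - 4.58 eV = 2.8725 eV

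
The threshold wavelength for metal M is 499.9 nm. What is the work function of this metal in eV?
2.48 eV

At the threshold wavelength, photon energy equals work function:
φ = hc/λ₀

Calculating:
φ = (6.626×10⁻³⁴ J·s)(3×10⁸ m/s) / (499.9×10⁻⁹ m)
φ = 2.48 eV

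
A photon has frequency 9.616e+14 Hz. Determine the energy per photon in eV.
3.9769 eV

Using E = hf:

E = hf = (6.626×10⁻³⁴ J·s)(9.616e+14 Hz)
E = 3.9769 eV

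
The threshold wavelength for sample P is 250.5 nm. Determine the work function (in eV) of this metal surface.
4.95 eV

At the threshold wavelength, photon energy equals work function:
φ = hc/λ₀

Calculating:
φ = (6.626×10⁻³⁴ J·s)(3×10⁸ m/s) / (250.5×10⁻⁹ m)
φ = 4.95 eV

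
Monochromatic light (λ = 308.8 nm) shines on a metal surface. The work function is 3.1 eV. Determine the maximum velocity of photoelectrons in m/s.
5.6734e+05 m/s

First, find the maximum kinetic energy:
E_photon = hc/λ = 4.0150 eV
KE_max = E_photon - φ = 4.0150 - 3.1 = 0.9150 eV

Convert to Joules: KE_max = 0.9150 × 1.602×10⁻¹⁹ J = 1.4660e-19 J

Then use KE = ½mv² to find velocity:
v = √(2·KE/m) = √(2 × 1.4660e-19 J / 9.109e-31 kg)
v = 5.6734e+05 m/s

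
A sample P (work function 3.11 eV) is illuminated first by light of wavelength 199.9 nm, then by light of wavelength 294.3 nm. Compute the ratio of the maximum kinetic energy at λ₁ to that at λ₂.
2.8039

Using Einstein's equation: KE_max = hc/λ - φ

For λ₁ = 199.9 nm:
E₁ = hc/λ₁ = 6.2023 eV
KE₁ = E₁ - φ = 6.2023 - 3.11 = 3.0923 eV

For λ₂ = 294.3 nm:
E₂ = hc/λ₂ = 4.2129 eV
KE₂ = E₂ - φ = 4.2129 - 3.11 = 1.1029 eV

Ratio: KE₁/KE₂ = 3.0923/1.1029 = 2.8039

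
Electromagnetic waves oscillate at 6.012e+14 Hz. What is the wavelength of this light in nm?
498.66 nm

Using the wave equation: c = fλ

Solving for wavelength:
λ = c/f = (3×10⁸ m/s) / (6.012e+14 Hz)
λ = 498.66 nm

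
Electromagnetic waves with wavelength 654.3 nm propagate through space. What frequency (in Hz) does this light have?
4.5819e+14 Hz

Using the wave equation: c = fλ

Solving for frequency:
f = c/λ = (3×10⁸ m/s) / (654.3×10⁻⁹ m)
f = 4.5819e+14 Hz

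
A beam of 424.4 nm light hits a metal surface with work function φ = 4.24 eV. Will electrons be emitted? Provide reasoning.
No

For photoemission, the photon energy must exceed the work function.

Photon energy: E = hc/λ = 2.9214 eV
Work function: φ = 4.24 eV

Since E_photon (2.9214 eV) < φ (4.24 eV), photoemission will NOT occur.
The threshold wavelength is λ₀ = hc/φ = 292.4 nm.
Since 424.4 nm > 292.4 nm, the photons lack sufficient energy.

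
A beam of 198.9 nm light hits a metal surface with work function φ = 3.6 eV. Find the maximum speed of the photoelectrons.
9.6248e+05 m/s

First, find the maximum kinetic energy:
E_photon = hc/λ = 6.2335 eV
KE_max = E_photon - φ = 6.2335 - 3.6 = 2.6335 eV

Convert to Joules: KE_max = 2.6335 × 1.602×10⁻¹⁹ J = 4.2193e-19 J

Then use KE = ½mv² to find velocity:
v = √(2·KE/m) = √(2 × 4.2193e-19 J / 9.109e-31 kg)
v = 9.6248e+05 m/s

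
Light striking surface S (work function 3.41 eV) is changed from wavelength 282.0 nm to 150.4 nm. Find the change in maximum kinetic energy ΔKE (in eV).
3.8470 eV

Using Einstein's equation: KE_max = hc/λ - φ

For λ₁ = 282.0 nm:
KE₁ = hc/λ₁ - φ = 4.3966 - 3.41 = 0.9866 eV

For λ₂ = 150.4 nm:
KE₂ = hc/λ₂ - φ = 8.2436 - 3.41 = 4.8336 eV

Change in KE:
ΔKE = KE₂ - KE₁ = 4.8336 - 0.9866 = 3.8470 eV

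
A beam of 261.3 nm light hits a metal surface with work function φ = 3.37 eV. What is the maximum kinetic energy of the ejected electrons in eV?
1.3749 eV

Using Einstein's photoelectric equation: KE_max = hf - φ = hc/λ - φ

First, calculate the photon energy:
E_photon = hc/λ = (6.626×10⁻³⁴ J·s)(3×10⁸ m/s) / (261.3×10⁻⁹ m)
E_photon = 4.7449 eV

Then, the maximum kinetic energy:
KE_max = E_photon - φ = 4.7449 eV - 3.37 eV = 1.3749 eV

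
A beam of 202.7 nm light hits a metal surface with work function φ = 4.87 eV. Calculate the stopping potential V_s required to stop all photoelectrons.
1.2466 V

The stopping potential V_s satisfies: eV_s = KE_max

First, find KE_max using Einstein's equation:
E_photon = hc/λ = 6.1166 eV
KE_max = E_photon - φ = 6.1166 - 4.87 = 1.2466 eV

Since eV_s = KE_max:
V_s = KE_max/e = 1.2466 V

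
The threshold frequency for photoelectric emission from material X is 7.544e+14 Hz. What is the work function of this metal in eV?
3.12 eV

At the threshold frequency, photon energy equals work function:
φ = hf₀

Calculating:
φ = (6.626×10⁻³⁴ J·s)(7.544e+14 Hz)
φ = 3.12 eV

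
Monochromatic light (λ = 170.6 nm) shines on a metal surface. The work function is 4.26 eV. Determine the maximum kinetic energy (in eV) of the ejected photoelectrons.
3.0075 eV

Using Einstein's photoelectric equation: KE_max = hf - φ = hc/λ - φ

First, calculate the photon energy:
E_photon = hc/λ = (6.626×10⁻³⁴ J·s)(3×10⁸ m/s) / (170.6×10⁻⁹ m)
E_photon = 7.2675 eV

Then, the maximum kinetic energy:
KE_max = E_photon - φ = 7.2675 eV - 4.26 eV = 3.0075 eV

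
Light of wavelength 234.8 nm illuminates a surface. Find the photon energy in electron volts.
5.2804 eV

Using E = hf = hc/λ:

E = hc/λ = (6.626×10⁻³⁴ J·s)(3×10⁸ m/s) / (234.8×10⁻⁹ m)
E = 5.2804 eV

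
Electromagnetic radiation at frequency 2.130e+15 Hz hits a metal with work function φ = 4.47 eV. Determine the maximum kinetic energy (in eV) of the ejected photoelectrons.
4.3390 eV

Using Einstein's photoelectric equation: KE_max = hf - φ

First, calculate the photon energy:
E_photon = hf = (6.626×10⁻³⁴ J·s)(2.130e+15 Hz)
E_photon = 8.8090 eV

Then, the maximum kinetic energy:
KE_max = E_photon - φ = 8.8090 eV - 4.47 eV = 4.3390 eV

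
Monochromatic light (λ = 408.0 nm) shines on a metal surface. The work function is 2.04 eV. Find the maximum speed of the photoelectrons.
5.9275e+05 m/s

First, find the maximum kinetic energy:
E_photon = hc/λ = 3.0388 eV
KE_max = E_photon - φ = 3.0388 - 2.04 = 0.9988 eV

Convert to Joules: KE_max = 0.9988 × 1.602×10⁻¹⁹ J = 1.6003e-19 J

Then use KE = ½mv² to find velocity:
v = √(2·KE/m) = √(2 × 1.6003e-19 J / 9.109e-31 kg)
v = 5.9275e+05 m/s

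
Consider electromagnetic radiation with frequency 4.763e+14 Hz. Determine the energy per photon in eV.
1.9698 eV

Using E = hf:

E = hf = (6.626×10⁻³⁴ J·s)(4.763e+14 Hz)
E = 1.9698 eV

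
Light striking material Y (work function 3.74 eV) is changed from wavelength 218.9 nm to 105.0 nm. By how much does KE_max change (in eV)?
6.1441 eV

Using Einstein's equation: KE_max = hc/λ - φ

For λ₁ = 218.9 nm:
KE₁ = hc/λ₁ - φ = 5.6640 - 3.74 = 1.9240 eV

For λ₂ = 105.0 nm:
KE₂ = hc/λ₂ - φ = 11.8080 - 3.74 = 8.0680 eV

Change in KE:
ΔKE = KE₂ - KE₁ = 8.0680 - 1.9240 = 6.1441 eV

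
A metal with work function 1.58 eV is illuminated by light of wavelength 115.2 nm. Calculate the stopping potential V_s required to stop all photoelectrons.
9.1825 V

The stopping potential V_s satisfies: eV_s = KE_max

First, find KE_max using Einstein's equation:
E_photon = hc/λ = 10.7625 eV
KE_max = E_photon - φ = 10.7625 - 1.58 = 9.1825 eV

Since eV_s = KE_max:
V_s = KE_max/e = 9.1825 V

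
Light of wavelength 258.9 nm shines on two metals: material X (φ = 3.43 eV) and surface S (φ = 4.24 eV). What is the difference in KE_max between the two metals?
0.8100 eV

Using KE_max = hc/λ - φ for each metal:

Photon energy: E = hc/λ = 4.7889 eV

For material X (φ₁ = 3.43 eV):
KE₁ = E - φ₁ = 4.7889 - 3.43 = 1.3589 eV

For surface S (φ₂ = 4.24 eV):
KE₂ = E - φ₂ = 4.7889 - 4.24 = 0.5489 eV

Difference:
ΔKE = KE₁ - KE₂ = 1.3589 - 0.5489 = 0.8100 eV

Note: The difference equals the difference in work functions: 4.24 - 3.43 = 0.81 eV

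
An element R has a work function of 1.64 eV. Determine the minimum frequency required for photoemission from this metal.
3.9655e+14 Hz

The threshold frequency is when the photon energy equals the work function:
hf₀ = φ

Solving for f₀:
f₀ = φ/h = (1.64 eV × 1.602×10⁻¹⁹ J/eV) / (6.626×10⁻³⁴ J·s)
f₀ = 3.9655e+14 Hz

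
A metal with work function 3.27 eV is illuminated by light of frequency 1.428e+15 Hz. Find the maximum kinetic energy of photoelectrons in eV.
2.6357 eV

Using Einstein's photoelectric equation: KE_max = hf - φ

First, calculate the photon energy:
E_photon = hf = (6.626×10⁻³⁴ J·s)(1.428e+15 Hz)
E_photon = 5.9057 eV

Then, the maximum kinetic energy:
KE_max = E_photon - φ = 5.9057 eV - 3.27 eV = 2.6357 eV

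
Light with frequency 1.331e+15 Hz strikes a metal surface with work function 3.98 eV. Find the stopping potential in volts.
1.5246 V

The stopping potential V_s satisfies: eV_s = KE_max

First, find KE_max using Einstein's equation:
E_photon = hf = (6.626×10⁻³⁴ J·s)(1.331e+15 Hz) = 5.5046 eV
KE_max = E_photon - φ = 5.5046 - 3.98 = 1.5246 eV

Since eV_s = KE_max:
V_s = KE_max/e = 1.5246 V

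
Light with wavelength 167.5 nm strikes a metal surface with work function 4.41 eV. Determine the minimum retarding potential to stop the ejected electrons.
2.9920 V

The stopping potential V_s satisfies: eV_s = KE_max

First, find KE_max using Einstein's equation:
E_photon = hc/λ = 7.4020 eV
KE_max = E_photon - φ = 7.4020 - 4.41 = 2.9920 eV

Since eV_s = KE_max:
V_s = KE_max/e = 2.9920 V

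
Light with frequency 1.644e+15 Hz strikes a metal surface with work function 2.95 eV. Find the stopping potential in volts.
3.8490 V

The stopping potential V_s satisfies: eV_s = KE_max

First, find KE_max using Einstein's equation:
E_photon = hf = (6.626×10⁻³⁴ J·s)(1.644e+15 Hz) = 6.7990 eV
KE_max = E_photon - φ = 6.7990 - 2.95 = 3.8490 eV

Since eV_s = KE_max:
V_s = KE_max/e = 3.8490 V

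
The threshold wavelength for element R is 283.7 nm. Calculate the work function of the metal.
4.37 eV

At the threshold wavelength, photon energy equals work function:
φ = hc/λ₀

Calculating:
φ = (6.626×10⁻³⁴ J·s)(3×10⁸ m/s) / (283.7×10⁻⁹ m)
φ = 4.37 eV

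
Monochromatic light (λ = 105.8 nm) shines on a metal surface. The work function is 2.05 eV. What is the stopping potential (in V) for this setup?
9.6687 V

The stopping potential V_s satisfies: eV_s = KE_max

First, find KE_max using Einstein's equation:
E_photon = hc/λ = 11.7187 eV
KE_max = E_photon - φ = 11.7187 - 2.05 = 9.6687 eV

Since eV_s = KE_max:
V_s = KE_max/e = 9.6687 V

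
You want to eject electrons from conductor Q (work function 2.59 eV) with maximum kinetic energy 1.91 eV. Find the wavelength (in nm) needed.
275.52 nm

From Einstein's equation: KE_max = hc/λ - φ

Rearranging for λ:
hc/λ = KE_max + φ
λ = hc/(KE_max + φ)

Required photon energy:
E_photon = KE_max + φ = 1.91 + 2.59 = 4.50 eV

Required wavelength:
λ = hc/E_photon = (6.626×10⁻³⁴)(3×10⁸) / (4.50 × 1.602×10⁻¹⁹)
λ = 275.52 nm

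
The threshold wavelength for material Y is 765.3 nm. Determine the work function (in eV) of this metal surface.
1.62 eV

At the threshold wavelength, photon energy equals work function:
φ = hc/λ₀

Calculating:
φ = (6.626×10⁻³⁴ J·s)(3×10⁸ m/s) / (765.3×10⁻⁹ m)
φ = 1.62 eV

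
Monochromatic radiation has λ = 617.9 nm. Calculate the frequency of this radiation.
4.8518e+14 Hz

Using the wave equation: c = fλ

Solving for frequency:
f = c/λ = (3×10⁸ m/s) / (617.9×10⁻⁹ m)
f = 4.8518e+14 Hz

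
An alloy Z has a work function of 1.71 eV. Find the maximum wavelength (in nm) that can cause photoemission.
725.05 nm

The threshold wavelength is when the photon energy equals the work function:
hc/λ₀ = φ

Solving for λ₀:
λ₀ = hc/φ = (6.626×10⁻³⁴ J·s)(3×10⁸ m/s) / (1.71 eV × 1.602×10⁻¹⁹ J/eV)
λ₀ = 725.05 nm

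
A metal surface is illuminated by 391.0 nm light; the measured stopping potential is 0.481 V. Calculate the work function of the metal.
2.69 eV

The stopping potential gives the maximum kinetic energy: KE_max = eV_s = 0.481 eV

From Einstein's photoelectric equation: KE_max = hc/λ - φ
Rearranging: φ = hc/λ - KE_max

Calculate photon energy:
E_photon = hc/λ = (6.626×10⁻³⁴ J·s)(3×10⁸ m/s) / (391.0×10⁻⁹ m) = 3.1710 eV

Therefore:
φ = 3.1710 - 0.481 = 2.69 eV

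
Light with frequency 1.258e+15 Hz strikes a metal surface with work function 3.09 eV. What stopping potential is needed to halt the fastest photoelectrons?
2.1127 V

The stopping potential V_s satisfies: eV_s = KE_max

First, find KE_max using Einstein's equation:
E_photon = hf = (6.626×10⁻³⁴ J·s)(1.258e+15 Hz) = 5.2027 eV
KE_max = E_photon - φ = 5.2027 - 3.09 = 2.1127 eV

Since eV_s = KE_max:
V_s = KE_max/e = 2.1127 V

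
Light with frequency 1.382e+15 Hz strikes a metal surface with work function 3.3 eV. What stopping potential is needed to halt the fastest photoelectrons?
2.4155 V

The stopping potential V_s satisfies: eV_s = KE_max

First, find KE_max using Einstein's equation:
E_photon = hf = (6.626×10⁻³⁴ J·s)(1.382e+15 Hz) = 5.7155 eV
KE_max = E_photon - φ = 5.7155 - 3.3 = 2.4155 eV

Since eV_s = KE_max:
V_s = KE_max/e = 2.4155 V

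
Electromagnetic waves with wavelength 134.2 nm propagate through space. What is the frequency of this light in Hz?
2.2339e+15 Hz

Using the wave equation: c = fλ

Solving for frequency:
f = c/λ = (3×10⁸ m/s) / (134.2×10⁻⁹ m)
f = 2.2339e+15 Hz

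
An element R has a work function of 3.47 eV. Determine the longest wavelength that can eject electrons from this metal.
357.30 nm

The threshold wavelength is when the photon energy equals the work function:
hc/λ₀ = φ

Solving for λ₀:
λ₀ = hc/φ = (6.626×10⁻³⁴ J·s)(3×10⁸ m/s) / (3.47 eV × 1.602×10⁻¹⁹ J/eV)
λ₀ = 357.30 nm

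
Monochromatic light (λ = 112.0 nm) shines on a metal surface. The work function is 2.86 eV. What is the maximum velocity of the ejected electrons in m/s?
1.6994e+06 m/s

First, find the maximum kinetic energy:
E_photon = hc/λ = 11.0700 eV
KE_max = E_photon - φ = 11.0700 - 2.86 = 8.2100 eV

Convert to Joules: KE_max = 8.2100 × 1.602×10⁻¹⁹ J = 1.3154e-18 J

Then use KE = ½mv² to find velocity:
v = √(2·KE/m) = √(2 × 1.3154e-18 J / 9.109e-31 kg)
v = 1.6994e+06 m/s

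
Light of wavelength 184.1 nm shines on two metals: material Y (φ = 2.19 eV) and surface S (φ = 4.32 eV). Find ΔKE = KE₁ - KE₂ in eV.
2.1300 eV

Using KE_max = hc/λ - φ for each metal:

Photon energy: E = hc/λ = 6.7346 eV

For material Y (φ₁ = 2.19 eV):
KE₁ = E - φ₁ = 6.7346 - 2.19 = 4.5446 eV

For surface S (φ₂ = 4.32 eV):
KE₂ = E - φ₂ = 6.7346 - 4.32 = 2.4146 eV

Difference:
ΔKE = KE₁ - KE₂ = 4.5446 - 2.4146 = 2.1300 eV

Note: The difference equals the difference in work functions: 4.32 - 2.19 = 2.13 eV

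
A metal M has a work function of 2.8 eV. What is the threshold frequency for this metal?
6.7704e+14 Hz

The threshold frequency is when the photon energy equals the work function:
hf₀ = φ

Solving for f₀:
f₀ = φ/h = (2.8 eV × 1.602×10⁻¹⁹ J/eV) / (6.626×10⁻³⁴ J·s)
f₀ = 6.7704e+14 Hz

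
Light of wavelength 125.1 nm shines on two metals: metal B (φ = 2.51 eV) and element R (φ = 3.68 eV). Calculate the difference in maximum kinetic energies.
1.1700 eV

Using KE_max = hc/λ - φ for each metal:

Photon energy: E = hc/λ = 9.9108 eV

For metal B (φ₁ = 2.51 eV):
KE₁ = E - φ₁ = 9.9108 - 2.51 = 7.4008 eV

For element R (φ₂ = 3.68 eV):
KE₂ = E - φ₂ = 9.9108 - 3.68 = 6.2308 eV

Difference:
ΔKE = KE₁ - KE₂ = 7.4008 - 6.2308 = 1.1700 eV

Note: The difference equals the difference in work functions: 3.68 - 2.51 = 1.17 eV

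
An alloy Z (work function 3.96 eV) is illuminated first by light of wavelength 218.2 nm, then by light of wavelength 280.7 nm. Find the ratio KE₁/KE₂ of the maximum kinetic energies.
3.7686

Using Einstein's equation: KE_max = hc/λ - φ

For λ₁ = 218.2 nm:
E₁ = hc/λ₁ = 5.6821 eV
KE₁ = E₁ - φ = 5.6821 - 3.96 = 1.7221 eV

For λ₂ = 280.7 nm:
E₂ = hc/λ₂ = 4.4170 eV
KE₂ = E₂ - φ = 4.4170 - 3.96 = 0.4570 eV

Ratio: KE₁/KE₂ = 1.7221/0.4570 = 3.7686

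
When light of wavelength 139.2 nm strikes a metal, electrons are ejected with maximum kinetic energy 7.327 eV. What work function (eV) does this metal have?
1.58 eV

From Einstein's photoelectric equation: KE_max = hf - φ = hc/λ - φ

Rearranging for φ:
φ = hc/λ - KE_max

Calculate photon energy:
E_photon = hc/λ = 8.9069 eV

Therefore:
φ = 8.9069 - 7.327 = 1.58 eV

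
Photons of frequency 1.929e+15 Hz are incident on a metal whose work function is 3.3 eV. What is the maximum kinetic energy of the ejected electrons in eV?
4.6777 eV

Using Einstein's photoelectric equation: KE_max = hf - φ

First, calculate the photon energy:
E_photon = hf = (6.626×10⁻³⁴ J·s)(1.929e+15 Hz)
E_photon = 7.9777 eV

Then, the maximum kinetic energy:
KE_max = E_photon - φ = 7.9777 eV - 3.3 eV = 4.6777 eV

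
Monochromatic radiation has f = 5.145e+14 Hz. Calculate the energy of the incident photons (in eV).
2.1278 eV

Using E = hf:

E = hf = (6.626×10⁻³⁴ J·s)(5.145e+14 Hz)
E = 2.1278 eV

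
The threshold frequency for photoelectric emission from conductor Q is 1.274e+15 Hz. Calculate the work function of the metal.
5.27 eV

At the threshold frequency, photon energy equals work function:
φ = hf₀

Calculating:
φ = (6.626×10⁻³⁴ J·s)(1.274e+15 Hz)
φ = 5.27 eV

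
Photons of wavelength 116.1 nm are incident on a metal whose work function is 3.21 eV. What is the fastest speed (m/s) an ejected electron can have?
1.6209e+06 m/s

First, find the maximum kinetic energy:
E_photon = hc/λ = 10.6791 eV
KE_max = E_photon - φ = 10.6791 - 3.21 = 7.4691 eV

Convert to Joules: KE_max = 7.4691 × 1.602×10⁻¹⁹ J = 1.1967e-18 J

Then use KE = ½mv² to find velocity:
v = √(2·KE/m) = √(2 × 1.1967e-18 J / 9.109e-31 kg)
v = 1.6209e+06 m/s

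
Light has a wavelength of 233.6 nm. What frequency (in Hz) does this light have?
1.2834e+15 Hz

Using the wave equation: c = fλ

Solving for frequency:
f = c/λ = (3×10⁸ m/s) / (233.6×10⁻⁹ m)
f = 1.2834e+15 Hz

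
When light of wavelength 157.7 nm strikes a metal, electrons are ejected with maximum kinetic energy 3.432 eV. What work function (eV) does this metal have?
4.43 eV

From Einstein's photoelectric equation: KE_max = hf - φ = hc/λ - φ

Rearranging for φ:
φ = hc/λ - KE_max

Calculate photon energy:
E_photon = hc/λ = 7.8620 eV

Therefore:
φ = 7.8620 - 3.432 = 4.43 eV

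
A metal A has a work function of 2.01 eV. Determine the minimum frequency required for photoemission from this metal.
4.8602e+14 Hz

The threshold frequency is when the photon energy equals the work function:
hf₀ = φ

Solving for f₀:
f₀ = φ/h = (2.01 eV × 1.602×10⁻¹⁹ J/eV) / (6.626×10⁻³⁴ J·s)
f₀ = 4.8602e+14 Hz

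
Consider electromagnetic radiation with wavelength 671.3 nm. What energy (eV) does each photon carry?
1.8469 eV

Using E = hf = hc/λ:

E = hc/λ = (6.626×10⁻³⁴ J·s)(3×10⁸ m/s) / (671.3×10⁻⁹ m)
E = 1.8469 eV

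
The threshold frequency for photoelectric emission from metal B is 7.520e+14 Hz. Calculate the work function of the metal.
3.11 eV

At the threshold frequency, photon energy equals work function:
φ = hf₀

Calculating:
φ = (6.626×10⁻³⁴ J·s)(7.520e+14 Hz)
φ = 3.11 eV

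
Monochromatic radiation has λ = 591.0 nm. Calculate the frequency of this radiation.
5.0726e+14 Hz

Using the wave equation: c = fλ

Solving for frequency:
f = c/λ = (3×10⁸ m/s) / (591.0×10⁻⁹ m)
f = 5.0726e+14 Hz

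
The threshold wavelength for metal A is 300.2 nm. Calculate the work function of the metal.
4.13 eV

At the threshold wavelength, photon energy equals work function:
φ = hc/λ₀

Calculating:
φ = (6.626×10⁻³⁴ J·s)(3×10⁸ m/s) / (300.2×10⁻⁹ m)
φ = 4.13 eV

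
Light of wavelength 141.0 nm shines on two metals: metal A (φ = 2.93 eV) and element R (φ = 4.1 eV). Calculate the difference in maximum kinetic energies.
1.1700 eV

Using KE_max = hc/λ - φ for each metal:

Photon energy: E = hc/λ = 8.7932 eV

For metal A (φ₁ = 2.93 eV):
KE₁ = E - φ₁ = 8.7932 - 2.93 = 5.8632 eV

For element R (φ₂ = 4.1 eV):
KE₂ = E - φ₂ = 8.7932 - 4.1 = 4.6932 eV

Difference:
ΔKE = KE₁ - KE₂ = 5.8632 - 4.6932 = 1.1700 eV

Note: The difference equals the difference in work functions: 4.1 - 2.93 = 1.17 eV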